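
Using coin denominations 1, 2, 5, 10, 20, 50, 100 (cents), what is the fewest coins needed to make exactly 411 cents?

6

411 = 4×100 + 1×10 + 1×1
Total coins = 4 + 1 + 1 = 6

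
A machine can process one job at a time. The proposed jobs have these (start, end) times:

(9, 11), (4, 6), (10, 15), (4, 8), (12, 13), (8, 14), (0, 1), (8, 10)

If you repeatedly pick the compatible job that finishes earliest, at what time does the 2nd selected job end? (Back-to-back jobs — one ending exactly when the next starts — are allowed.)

Order by finish time; keep every interval that doesn't clash with the previous kept one.
Sorted by end: (0,1)  (4,6)  (4,8)  (8,10)  (9,11)  (12,13)  (8,14)  (10,15)
take (0,1); take (4,6); skip (4,8); take (8,10); take (12,13).
Selected: (0,1) (4,6) (8,10) (12,13)

6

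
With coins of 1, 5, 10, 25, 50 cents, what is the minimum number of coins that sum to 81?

81 = 1×50 + 1×25 + 1×5 + 1×1
Total coins = 1 + 1 + 1 + 1 = 4

4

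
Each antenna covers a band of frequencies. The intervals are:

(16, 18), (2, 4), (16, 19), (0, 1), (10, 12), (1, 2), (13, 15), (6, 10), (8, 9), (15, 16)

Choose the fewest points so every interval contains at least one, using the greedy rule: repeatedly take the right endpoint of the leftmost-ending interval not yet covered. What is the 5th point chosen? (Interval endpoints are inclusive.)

15

Sort by right endpoint; whenever an interval is uncovered, place a point at its right end.
By right end: [0,1]  [1,2]  [2,4]  [8,9]  [6,10]  [10,12]  [13,15]  [15,16]  [16,18]  [16,19]
[0,1] uncovered → point at 1; [2,4] uncovered → point at 4; [8,9] uncovered → point at 9; [10,12] uncovered → point at 12; [13,15] uncovered → point at 15; [16,18] uncovered → point at 18.
Points: 1, 4, 9, 12, 15, 18 (6 total).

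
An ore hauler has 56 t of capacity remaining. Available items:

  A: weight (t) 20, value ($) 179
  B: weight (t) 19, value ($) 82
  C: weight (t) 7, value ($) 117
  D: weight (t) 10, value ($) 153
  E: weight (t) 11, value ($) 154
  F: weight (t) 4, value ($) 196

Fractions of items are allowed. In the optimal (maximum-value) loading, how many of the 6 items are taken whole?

Sort by value per unit weight and fill in that order.
Ratios (sorted): F 49.00, C 16.71, D 15.30, E 14.00, A 8.95, B 4.32
take F (4 @ 196); take C (7 @ 117); take D (10 @ 153); take E (11 @ 154); take A (20 @ 179); take 4/19 of B → 17.26. Capacity used 56/56.
5 item(s) taken whole; one partial (take 4/19 of B).

5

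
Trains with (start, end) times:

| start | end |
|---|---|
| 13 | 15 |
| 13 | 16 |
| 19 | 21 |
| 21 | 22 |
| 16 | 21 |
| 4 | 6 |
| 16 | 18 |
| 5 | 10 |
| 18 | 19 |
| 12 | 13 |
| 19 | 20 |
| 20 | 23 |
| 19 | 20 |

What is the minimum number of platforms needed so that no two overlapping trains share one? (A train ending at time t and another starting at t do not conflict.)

4

Count concurrent intervals with a sweep; the peak is the room count.
Events (time:±→running): 4:+→1 5:+→2 6:-→1 10:-→0 12:+→1 13:-→0 13:+→1 13:+→2 15:-→1 16:-→0 16:+→1 16:+→2 18:-→1 18:+→2 19:-→1 19:+→2 19:+→3 19:+→4 … peak 4.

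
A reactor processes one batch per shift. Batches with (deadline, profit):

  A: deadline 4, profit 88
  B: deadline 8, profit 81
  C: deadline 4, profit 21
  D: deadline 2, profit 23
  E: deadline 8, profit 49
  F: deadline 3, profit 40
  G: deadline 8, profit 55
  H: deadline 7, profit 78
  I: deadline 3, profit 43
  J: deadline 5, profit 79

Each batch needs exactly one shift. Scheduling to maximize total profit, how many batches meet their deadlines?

8

Sort by profit descending; place each in the latest free slot ≤ its deadline.
Profit order: A=88 B=81 J=79 H=78 G=55 E=49 I=43 F=40 D=23 C=21
Assign: A→slot 4, B→slot 8, J→slot 5, H→slot 7, G→slot 6, E→slot 3, I→slot 2, F→slot 1, D skipped, C skipped.
Slots: [1:F] [2:I] [3:E] [4:A] [5:J] [6:G] [7:H] [8:B]
8 of 10 scheduled.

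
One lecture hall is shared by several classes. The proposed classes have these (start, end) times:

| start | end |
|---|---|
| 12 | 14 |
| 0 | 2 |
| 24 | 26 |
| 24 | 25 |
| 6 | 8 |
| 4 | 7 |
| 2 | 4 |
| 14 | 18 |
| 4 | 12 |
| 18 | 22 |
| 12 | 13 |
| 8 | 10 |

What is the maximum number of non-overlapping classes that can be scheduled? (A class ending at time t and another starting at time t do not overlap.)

Greedy by earliest finish: after sorting by end time, pick each interval compatible with the last pick.
By end time: (0,2), (2,4), (4,7), (6,8), (8,10), (4,12), (12,13), (12,14), (14,18), (18,22), (24,25), (24,26).
Pick (0,2); next start ≥ 2 → (2,4); next start ≥ 4 → (4,7); next start ≥ 7 → (8,10); next start ≥ 10 → (12,13); next start ≥ 13 → (14,18); next start ≥ 18 → (18,22); next start ≥ 22 → (24,25).
Selected 8 classes.

8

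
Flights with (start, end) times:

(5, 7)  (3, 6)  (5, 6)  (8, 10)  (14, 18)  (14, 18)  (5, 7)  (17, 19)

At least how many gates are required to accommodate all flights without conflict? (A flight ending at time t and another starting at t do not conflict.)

4

Events (time:±→running): 3:+→1 5:+→2 5:+→3 5:+→4 … peak 4.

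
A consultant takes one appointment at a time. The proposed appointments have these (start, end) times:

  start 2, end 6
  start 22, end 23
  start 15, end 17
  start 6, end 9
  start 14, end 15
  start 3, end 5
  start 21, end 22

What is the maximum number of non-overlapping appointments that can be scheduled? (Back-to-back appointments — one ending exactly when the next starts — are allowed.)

6

Sort by end time and greedily take each interval whose start is ≥ the last chosen end.
Sorted by end: (3,5)  (2,6)  (6,9)  (14,15)  (15,17)  (21,22)  (22,23)
take (3,5); take (6,9); take (14,15); take (15,17); take (21,22); take (22,23).
Selected 6 appointments.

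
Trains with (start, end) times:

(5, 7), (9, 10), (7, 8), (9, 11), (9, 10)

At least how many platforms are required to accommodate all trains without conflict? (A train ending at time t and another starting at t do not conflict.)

Events (time:±→running): 5:+→1 7:-→0 7:+→1 8:-→0 9:+→1 9:+→2 9:+→3 … peak 3.

3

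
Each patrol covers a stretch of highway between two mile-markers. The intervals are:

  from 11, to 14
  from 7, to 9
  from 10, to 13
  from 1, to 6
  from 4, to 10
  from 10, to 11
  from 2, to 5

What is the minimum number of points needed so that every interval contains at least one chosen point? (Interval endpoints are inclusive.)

Sort by right endpoint; whenever an interval is uncovered, place a point at its right end.
Sorted: [2,5] [1,6] [7,9] [4,10] [10,11] [10,13] [11,14]
{[2,5],[1,6]} hit by 5; {[7,9],[4,10]} hit by 9; {[10,11],[10,13],[11,14]} hit by 11.
Points: 5, 9, 11 (3 total).

3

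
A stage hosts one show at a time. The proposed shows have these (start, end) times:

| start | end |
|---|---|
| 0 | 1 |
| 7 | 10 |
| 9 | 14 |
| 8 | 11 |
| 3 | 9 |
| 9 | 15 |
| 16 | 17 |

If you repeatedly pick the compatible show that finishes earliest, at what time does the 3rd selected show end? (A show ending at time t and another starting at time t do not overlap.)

14

By end time: (0,1), (3,9), (7,10), (8,11), (9,14), (9,15), (16,17).
Pick (0,1); next start ≥ 1 → (3,9); next start ≥ 9 → (9,14); next start ≥ 14 → (16,17).
Selected: (0,1) (3,9) (9,14) (16,17)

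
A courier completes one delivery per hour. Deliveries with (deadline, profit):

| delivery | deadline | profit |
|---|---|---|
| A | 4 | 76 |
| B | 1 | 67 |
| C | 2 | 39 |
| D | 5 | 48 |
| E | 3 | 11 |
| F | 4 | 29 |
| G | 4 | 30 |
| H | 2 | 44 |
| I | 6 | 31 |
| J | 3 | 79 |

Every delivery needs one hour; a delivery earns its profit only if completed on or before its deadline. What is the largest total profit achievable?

Take jobs in profit order; each goes to the latest open slot no later than its deadline.
By profit: J(d3,79), A(d4,76), B(d1,67), D(d5,48), H(d2,44), C(d2,39), I(d6,31), G(d4,30), F(d4,29), E(d3,11)
J→slot 3; A→slot 4; B→slot 1; D→slot 5; H→slot 2; C skipped; I→slot 6; G skipped; F skipped; E skipped.
Profit = 67 + 44 + 79 + 76 + 48 + 31 = 345

345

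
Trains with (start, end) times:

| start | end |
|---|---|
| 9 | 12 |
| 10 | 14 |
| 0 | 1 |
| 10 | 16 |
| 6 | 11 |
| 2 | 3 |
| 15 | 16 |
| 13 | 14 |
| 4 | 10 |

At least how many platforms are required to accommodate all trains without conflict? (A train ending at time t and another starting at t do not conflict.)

4

starts: [0, 2, 4, 6, 9, 10, 10, 13, 15]
ends:   [1, 3, 10, 11, 12, 14, 14, 16, 16]
s0→1 e1→0 s2→1 e3→0 s4→1 s6→2 s9→3 e10→2 s10→3 s10→4  — peak 4.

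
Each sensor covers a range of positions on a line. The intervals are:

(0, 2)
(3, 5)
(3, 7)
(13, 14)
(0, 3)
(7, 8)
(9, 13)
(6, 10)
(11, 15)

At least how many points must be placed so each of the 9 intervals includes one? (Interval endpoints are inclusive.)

Sorted: [0,2] [0,3] [3,5] [3,7] [7,8] [6,10] [9,13] [13,14] [11,15]
{[0,2],[0,3]} hit by 2; {[3,5],[3,7]} hit by 5; {[7,8],[6,10]} hit by 8; {[9,13],[13,14],[11,15]} hit by 13.
Points: 2, 5, 8, 13 (4 total).

4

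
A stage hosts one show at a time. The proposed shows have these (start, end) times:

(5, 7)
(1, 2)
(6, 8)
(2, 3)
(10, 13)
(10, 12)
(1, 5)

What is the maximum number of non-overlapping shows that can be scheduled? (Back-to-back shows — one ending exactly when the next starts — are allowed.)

4

By end time: (1,2), (2,3), (1,5), (5,7), (6,8), (10,12), (10,13).
Pick (1,2); next start ≥ 2 → (2,3); next start ≥ 3 → (5,7); next start ≥ 7 → (10,12).
Selected 4 shows.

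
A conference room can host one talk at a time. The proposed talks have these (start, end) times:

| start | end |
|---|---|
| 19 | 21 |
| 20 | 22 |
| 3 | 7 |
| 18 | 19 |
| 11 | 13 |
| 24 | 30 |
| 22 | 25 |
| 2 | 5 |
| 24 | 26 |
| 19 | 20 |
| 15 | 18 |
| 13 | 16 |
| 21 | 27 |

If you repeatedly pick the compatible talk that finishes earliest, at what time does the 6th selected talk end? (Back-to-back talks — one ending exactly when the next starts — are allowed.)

22

Order by finish time; keep every interval that doesn't clash with the previous kept one.
Sorted by end: (2,5)  (3,7)  (11,13)  (13,16)  (15,18)  (18,19)  (19,20)  (19,21)  (20,22)  (22,25)  (24,26)  (21,27)  (24,30)
take (2,5); take (11,13); take (13,16); skip (15,18); take (18,19); take (19,20); skip (19,21); take (20,22); take (22,25); skip (24,30).
Selected: (2,5) (11,13) (13,16) (18,19) (19,20) (20,22) (22,25)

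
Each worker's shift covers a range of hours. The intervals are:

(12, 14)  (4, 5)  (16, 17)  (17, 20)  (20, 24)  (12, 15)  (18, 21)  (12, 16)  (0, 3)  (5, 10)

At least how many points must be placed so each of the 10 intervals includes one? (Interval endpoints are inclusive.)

5

Process intervals by earliest right end; each time one isn't hit yet, stab at its right endpoint.
Sorted: [0,3] [4,5] [5,10] [12,14] [12,15] [12,16] [16,17] [17,20] [18,21] [20,24]
{[0,3]} hit by 3; {[4,5],[5,10]} hit by 5; {[12,14],[12,15],[12,16]} hit by 14; {[16,17],[17,20]} hit by 17; {[18,21],[20,24]} hit by 21.
Points: 3, 5, 14, 17, 21 (5 total).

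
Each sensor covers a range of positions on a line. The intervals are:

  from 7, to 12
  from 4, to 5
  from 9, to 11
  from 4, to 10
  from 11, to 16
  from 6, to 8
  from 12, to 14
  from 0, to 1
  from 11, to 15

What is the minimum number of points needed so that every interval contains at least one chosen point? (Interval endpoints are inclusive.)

Sort by right endpoint; whenever an interval is uncovered, place a point at its right end.
By right end: [0,1]  [4,5]  [6,8]  [4,10]  [9,11]  [7,12]  [12,14]  [11,15]  [11,16]
[0,1] uncovered → point at 1; [4,5] uncovered → point at 5; [6,8] uncovered → point at 8; [9,11] uncovered → point at 11; [12,14] uncovered → point at 14.
Points: 1, 5, 8, 11, 14 (5 total).

5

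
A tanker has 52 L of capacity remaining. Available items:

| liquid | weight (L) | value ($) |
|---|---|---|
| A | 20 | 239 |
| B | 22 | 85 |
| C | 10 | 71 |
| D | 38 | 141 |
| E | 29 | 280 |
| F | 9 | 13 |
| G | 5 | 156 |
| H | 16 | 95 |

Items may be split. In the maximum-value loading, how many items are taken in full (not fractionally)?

Sort by value per unit weight and fill in that order.
Order: G (156/5=31.20) > A (239/20=11.95) > E (280/29=9.66) > C (71/10=7.10) > H (95/16=5.94) > B (85/22=3.86) > D (141/38=3.71) > F (13/9=1.44)
Fill: take G (5 @ 156) → take A (20 @ 239) → take 27/29 of E → 260.69; 52/52 used.
2 item(s) taken whole; one partial (take 27/29 of E).

2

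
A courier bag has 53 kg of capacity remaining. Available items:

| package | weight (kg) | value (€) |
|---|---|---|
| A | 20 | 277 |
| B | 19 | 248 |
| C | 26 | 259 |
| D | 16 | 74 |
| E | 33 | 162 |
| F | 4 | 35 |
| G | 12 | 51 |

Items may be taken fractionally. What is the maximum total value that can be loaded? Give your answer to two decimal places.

Sort by value per unit weight and fill in that order.
Order: A (277/20=13.85) > B (248/19=13.05) > C (259/26=9.96) > F (35/4=8.75) > E (162/33=4.91) > D (74/16=4.62) > G (51/12=4.25)
Fill: take A (20 @ 277) → take B (19 @ 248) → take 14/26 of C → 139.46; 53/53 used.
Total value = 664.46

664.46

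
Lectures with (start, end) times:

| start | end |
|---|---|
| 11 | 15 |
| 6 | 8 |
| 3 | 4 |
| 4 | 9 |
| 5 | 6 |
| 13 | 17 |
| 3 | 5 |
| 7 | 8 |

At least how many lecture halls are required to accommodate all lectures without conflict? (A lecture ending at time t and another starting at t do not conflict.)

3

Count concurrent intervals with a sweep; the peak is the room count.
starts: [3, 3, 4, 5, 6, 7, 11, 13]
ends:   [4, 5, 6, 8, 8, 9, 15, 17]
s3→1 s3→2 e4→1 s4→2 e5→1 s5→2 e6→1 s6→2 s7→3  — peak 3.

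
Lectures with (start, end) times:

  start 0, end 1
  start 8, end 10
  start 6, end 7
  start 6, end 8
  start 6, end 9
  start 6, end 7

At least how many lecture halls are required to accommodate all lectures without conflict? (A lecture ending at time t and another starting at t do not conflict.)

Count concurrent intervals with a sweep; the peak is the room count.
Events (time:±→running): 0:+→1 1:-→0 6:+→1 6:+→2 6:+→3 6:+→4 … peak 4.

4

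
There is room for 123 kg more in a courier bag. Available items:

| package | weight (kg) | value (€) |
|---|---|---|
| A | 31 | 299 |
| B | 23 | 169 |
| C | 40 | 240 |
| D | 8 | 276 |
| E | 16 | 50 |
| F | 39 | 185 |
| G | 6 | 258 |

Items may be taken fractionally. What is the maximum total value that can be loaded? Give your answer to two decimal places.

Ratios (sorted): G 43.00, D 34.50, A 9.65, B 7.35, C 6.00, F 4.74, E 3.12
take G (6 @ 258); take D (8 @ 276); take A (31 @ 299); take B (23 @ 169); take C (40 @ 240); take 15/39 of F → 71.15. Capacity used 123/123.
Total value = 1313.15

1313.15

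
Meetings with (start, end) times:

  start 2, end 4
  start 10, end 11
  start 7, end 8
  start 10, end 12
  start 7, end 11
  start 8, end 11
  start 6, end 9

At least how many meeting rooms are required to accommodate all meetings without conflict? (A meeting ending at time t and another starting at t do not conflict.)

The answer is the maximum number of intervals overlapping at any instant.
starts: [2, 6, 7, 7, 8, 10, 10]
ends:   [4, 8, 9, 11, 11, 11, 12]
s2→1 e4→0 s6→1 s7→2 s7→3 e8→2 s8→3 e9→2 s10→3 s10→4  — peak 4.

4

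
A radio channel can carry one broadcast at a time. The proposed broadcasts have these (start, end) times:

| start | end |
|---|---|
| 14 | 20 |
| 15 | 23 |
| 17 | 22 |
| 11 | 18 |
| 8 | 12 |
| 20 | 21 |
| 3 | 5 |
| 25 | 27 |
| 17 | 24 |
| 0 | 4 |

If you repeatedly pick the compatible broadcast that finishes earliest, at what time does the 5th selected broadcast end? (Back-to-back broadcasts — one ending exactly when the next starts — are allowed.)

27

By end time: (0,4), (3,5), (8,12), (11,18), (14,20), (20,21), (17,22), (15,23), (17,24), (25,27).
Pick (0,4); next start ≥ 4 → (8,12); next start ≥ 12 → (14,20); next start ≥ 20 → (20,21); next start ≥ 21 → (25,27).
Selected: (0,4) (8,12) (14,20) (20,21) (25,27)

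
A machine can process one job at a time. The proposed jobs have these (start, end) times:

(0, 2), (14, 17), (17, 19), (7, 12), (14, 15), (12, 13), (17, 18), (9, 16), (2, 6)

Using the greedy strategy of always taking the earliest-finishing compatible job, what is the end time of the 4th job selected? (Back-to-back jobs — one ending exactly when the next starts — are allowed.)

13

By end time: (0,2), (2,6), (7,12), (12,13), (14,15), (9,16), (14,17), (17,18), (17,19).
Pick (0,2); next start ≥ 2 → (2,6); next start ≥ 6 → (7,12); next start ≥ 12 → (12,13); next start ≥ 13 → (14,15); next start ≥ 15 → (17,18).
Selected: (0,2) (2,6) (7,12) (12,13) (14,15) (17,18)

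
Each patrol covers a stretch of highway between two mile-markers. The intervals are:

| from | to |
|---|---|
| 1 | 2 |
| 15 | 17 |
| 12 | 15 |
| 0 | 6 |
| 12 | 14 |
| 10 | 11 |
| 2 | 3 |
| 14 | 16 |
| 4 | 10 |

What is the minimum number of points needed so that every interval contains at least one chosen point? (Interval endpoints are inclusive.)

Process intervals by earliest right end; each time one isn't hit yet, stab at its right endpoint.
By right end: [1,2]  [2,3]  [0,6]  [4,10]  [10,11]  [12,14]  [12,15]  [14,16]  [15,17]
[1,2] uncovered → point at 2; [4,10] uncovered → point at 10; [12,14] uncovered → point at 14; [15,17] uncovered → point at 17.
Points: 2, 10, 14, 17 (4 total).

4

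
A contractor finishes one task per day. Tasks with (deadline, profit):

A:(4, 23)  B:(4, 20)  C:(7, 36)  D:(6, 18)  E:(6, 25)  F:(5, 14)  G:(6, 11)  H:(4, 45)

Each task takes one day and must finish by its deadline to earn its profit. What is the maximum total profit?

181

Sort by profit descending; place each in the latest free slot ≤ its deadline.
By profit: H(d4,45), C(d7,36), E(d6,25), A(d4,23), B(d4,20), D(d6,18), F(d5,14), G(d6,11)
H→slot 4; C→slot 7; E→slot 6; A→slot 3; B→slot 2; D→slot 5; F→slot 1; G skipped.
Profit = 14 + 20 + 23 + 45 + 18 + 25 + 36 = 181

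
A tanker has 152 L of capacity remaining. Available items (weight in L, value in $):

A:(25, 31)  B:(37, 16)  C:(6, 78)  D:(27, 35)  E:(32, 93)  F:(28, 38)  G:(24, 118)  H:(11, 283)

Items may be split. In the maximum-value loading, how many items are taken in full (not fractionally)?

Ratios (sorted): H 25.73, C 13.00, G 4.92, E 2.91, F 1.36, D 1.30, A 1.24, B 0.43
take H (11 @ 283); take C (6 @ 78); take G (24 @ 118); take E (32 @ 93); take F (28 @ 38); take D (27 @ 35); take 24/25 of A → 29.76. Capacity used 152/152.
6 item(s) taken whole; one partial (take 24/25 of A).

6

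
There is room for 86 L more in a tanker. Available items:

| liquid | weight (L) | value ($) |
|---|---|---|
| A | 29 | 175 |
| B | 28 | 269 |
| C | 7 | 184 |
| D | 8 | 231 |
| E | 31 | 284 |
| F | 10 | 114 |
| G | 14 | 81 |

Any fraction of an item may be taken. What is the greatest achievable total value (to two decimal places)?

Order: D (231/8=28.88) > C (184/7=26.29) > F (114/10=11.40) > B (269/28=9.61) > E (284/31=9.16) > A (175/29=6.03) > G (81/14=5.79)
Fill: take D (8 @ 231) → take C (7 @ 184) → take F (10 @ 114) → take B (28 @ 269) → take E (31 @ 284) → take 2/29 of A → 12.07; 86/86 used.
Total value = 1094.07

1094.07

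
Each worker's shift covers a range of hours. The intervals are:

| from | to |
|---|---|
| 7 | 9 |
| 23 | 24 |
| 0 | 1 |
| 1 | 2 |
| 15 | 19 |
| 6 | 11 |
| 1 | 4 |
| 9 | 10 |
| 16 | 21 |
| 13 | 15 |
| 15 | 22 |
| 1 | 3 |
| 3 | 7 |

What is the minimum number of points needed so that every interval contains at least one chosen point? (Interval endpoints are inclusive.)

6

Sorted: [0,1] [1,2] [1,3] [1,4] [3,7] [7,9] [9,10] [6,11] [13,15] [15,19] [16,21] [15,22] [23,24]
{[0,1],[1,2],[1,3],[1,4]} hit by 1; {[3,7],[7,9]} hit by 7; {[9,10],[6,11]} hit by 10; {[13,15],[15,19]} hit by 15; {[16,21],[15,22]} hit by 21; {[23,24]} hit by 24.
Points: 1, 7, 10, 15, 21, 24 (6 total).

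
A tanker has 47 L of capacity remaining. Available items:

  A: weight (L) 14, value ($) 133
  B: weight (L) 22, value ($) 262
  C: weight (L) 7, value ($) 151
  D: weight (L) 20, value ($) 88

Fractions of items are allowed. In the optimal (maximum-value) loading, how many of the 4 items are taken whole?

3

Sort by value per unit weight and fill in that order.
Order: C (151/7=21.57) > B (262/22=11.91) > A (133/14=9.50) > D (88/20=4.40)
Fill: take C (7 @ 151) → take B (22 @ 262) → take A (14 @ 133) → take 4/20 of D → 17.60; 47/47 used.
3 item(s) taken whole; one partial (take 4/20 of D).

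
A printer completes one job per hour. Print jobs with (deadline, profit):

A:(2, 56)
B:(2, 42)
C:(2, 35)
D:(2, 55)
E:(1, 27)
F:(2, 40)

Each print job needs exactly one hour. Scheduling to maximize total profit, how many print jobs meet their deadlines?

2

Take jobs in profit order; each goes to the latest open slot no later than its deadline.
By profit: A(d2,56), D(d2,55), B(d2,42), F(d2,40), C(d2,35), E(d1,27)
A→slot 2; D→slot 1; B skipped; F skipped; C skipped; E skipped.
2 of 6 scheduled.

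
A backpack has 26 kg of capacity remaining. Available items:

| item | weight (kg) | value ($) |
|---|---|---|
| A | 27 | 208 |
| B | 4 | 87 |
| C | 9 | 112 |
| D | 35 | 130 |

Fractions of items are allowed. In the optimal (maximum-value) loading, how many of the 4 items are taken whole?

Ratios (sorted): B 21.75, C 12.44, A 7.70, D 3.71
take B (4 @ 87); take C (9 @ 112); take 13/27 of A → 100.15. Capacity used 26/26.
2 item(s) taken whole; one partial (take 13/27 of A).

2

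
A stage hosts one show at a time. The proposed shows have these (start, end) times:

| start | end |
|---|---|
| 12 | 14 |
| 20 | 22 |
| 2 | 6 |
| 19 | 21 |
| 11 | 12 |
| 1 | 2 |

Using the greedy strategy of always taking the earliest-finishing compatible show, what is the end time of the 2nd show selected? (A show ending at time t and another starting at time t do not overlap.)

Sorted by end: (1,2)  (2,6)  (11,12)  (12,14)  (19,21)  (20,22)
take (1,2); take (2,6); take (11,12); take (12,14); take (19,21); skip (20,22).
Selected: (1,2) (2,6) (11,12) (12,14) (19,21)

6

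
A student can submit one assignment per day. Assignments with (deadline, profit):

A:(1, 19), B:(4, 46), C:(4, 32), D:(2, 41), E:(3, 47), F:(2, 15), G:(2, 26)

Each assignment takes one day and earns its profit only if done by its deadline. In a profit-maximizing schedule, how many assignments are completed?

Profit order: E=47 B=46 D=41 C=32 G=26 A=19 F=15
Assign: E→slot 3, B→slot 4, D→slot 2, C→slot 1, G skipped, A skipped, F skipped.
Slots: [1:C] [2:D] [3:E] [4:B]
4 of 7 scheduled.

4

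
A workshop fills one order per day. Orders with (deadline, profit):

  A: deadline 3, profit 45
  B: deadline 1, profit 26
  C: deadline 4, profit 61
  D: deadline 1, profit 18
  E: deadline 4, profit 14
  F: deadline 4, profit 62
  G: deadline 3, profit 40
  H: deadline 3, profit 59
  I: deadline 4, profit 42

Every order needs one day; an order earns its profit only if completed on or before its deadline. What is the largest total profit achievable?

227

Profit order: F=62 C=61 H=59 A=45 I=42 G=40 B=26 D=18 E=14
Assign: F→slot 4, C→slot 3, H→slot 2, A→slot 1, I skipped, G skipped, B skipped, D skipped, E skipped.
Slots: [1:A] [2:H] [3:C] [4:F]
Profit = 45 + 59 + 61 + 62 = 227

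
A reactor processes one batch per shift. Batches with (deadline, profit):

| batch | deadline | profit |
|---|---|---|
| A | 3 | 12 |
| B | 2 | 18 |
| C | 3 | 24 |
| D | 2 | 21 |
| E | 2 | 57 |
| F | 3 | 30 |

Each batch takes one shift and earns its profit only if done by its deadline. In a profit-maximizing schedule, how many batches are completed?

Sort by profit descending; place each in the latest free slot ≤ its deadline.
By profit: E(d2,57), F(d3,30), C(d3,24), D(d2,21), B(d2,18), A(d3,12)
E→slot 2; F→slot 3; C→slot 1; D skipped; B skipped; A skipped.
3 of 6 scheduled.

3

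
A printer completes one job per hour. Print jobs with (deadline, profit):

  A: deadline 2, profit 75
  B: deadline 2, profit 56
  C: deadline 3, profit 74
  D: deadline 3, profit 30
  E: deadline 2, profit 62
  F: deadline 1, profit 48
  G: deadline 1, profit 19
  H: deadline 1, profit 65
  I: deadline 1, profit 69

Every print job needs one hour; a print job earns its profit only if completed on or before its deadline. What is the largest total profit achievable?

Take jobs in profit order; each goes to the latest open slot no later than its deadline.
By profit: A(d2,75), C(d3,74), I(d1,69), H(d1,65), E(d2,62), B(d2,56), F(d1,48), D(d3,30), G(d1,19)
A→slot 2; C→slot 3; I→slot 1; H skipped; E skipped; B skipped; F skipped; D skipped; G skipped.
Profit = 69 + 75 + 74 = 218

218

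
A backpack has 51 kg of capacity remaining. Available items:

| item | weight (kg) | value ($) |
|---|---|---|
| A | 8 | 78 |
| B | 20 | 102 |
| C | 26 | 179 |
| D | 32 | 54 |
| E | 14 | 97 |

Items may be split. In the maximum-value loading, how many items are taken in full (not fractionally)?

Order: A (78/8=9.75) > E (97/14=6.93) > C (179/26=6.88) > B (102/20=5.10) > D (54/32=1.69)
Fill: take A (8 @ 78) → take E (14 @ 97) → take C (26 @ 179) → take 3/20 of B → 15.30; 51/51 used.
3 item(s) taken whole; one partial (take 3/20 of B).

3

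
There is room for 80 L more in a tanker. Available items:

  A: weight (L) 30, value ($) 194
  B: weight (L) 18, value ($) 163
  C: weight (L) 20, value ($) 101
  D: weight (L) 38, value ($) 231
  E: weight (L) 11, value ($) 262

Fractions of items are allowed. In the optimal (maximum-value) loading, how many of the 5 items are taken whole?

Sort by value per unit weight and fill in that order.
Ratios (sorted): E 23.82, B 9.06, A 6.47, D 6.08, C 5.05
take E (11 @ 262); take B (18 @ 163); take A (30 @ 194); take 21/38 of D → 127.66. Capacity used 80/80.
3 item(s) taken whole; one partial (take 21/38 of D).

3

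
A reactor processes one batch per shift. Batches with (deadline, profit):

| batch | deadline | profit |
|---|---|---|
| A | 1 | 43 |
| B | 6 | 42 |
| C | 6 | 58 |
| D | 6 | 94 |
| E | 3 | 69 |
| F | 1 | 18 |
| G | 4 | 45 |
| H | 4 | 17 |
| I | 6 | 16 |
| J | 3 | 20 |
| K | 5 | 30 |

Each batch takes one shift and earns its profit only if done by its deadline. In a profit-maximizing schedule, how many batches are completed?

6

Take jobs in profit order; each goes to the latest open slot no later than its deadline.
Profit order: D=94 E=69 C=58 G=45 A=43 B=42 K=30 J=20 F=18 H=17 I=16
Assign: D→slot 6, E→slot 3, C→slot 5, G→slot 4, A→slot 1, B→slot 2, K skipped, J skipped, F skipped, H skipped, I skipped.
Slots: [1:A] [2:B] [3:E] [4:G] [5:C] [6:D]
6 of 11 scheduled.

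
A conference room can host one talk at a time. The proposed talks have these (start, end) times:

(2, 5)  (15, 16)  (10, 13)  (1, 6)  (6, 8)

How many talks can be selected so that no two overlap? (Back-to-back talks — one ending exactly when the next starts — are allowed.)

Greedy by earliest finish: after sorting by end time, pick each interval compatible with the last pick.
Sorted by end: (2,5)  (1,6)  (6,8)  (10,13)  (15,16)
take (2,5); skip (1,6); take (6,8); take (10,13); take (15,16).
Selected 4 talks.

4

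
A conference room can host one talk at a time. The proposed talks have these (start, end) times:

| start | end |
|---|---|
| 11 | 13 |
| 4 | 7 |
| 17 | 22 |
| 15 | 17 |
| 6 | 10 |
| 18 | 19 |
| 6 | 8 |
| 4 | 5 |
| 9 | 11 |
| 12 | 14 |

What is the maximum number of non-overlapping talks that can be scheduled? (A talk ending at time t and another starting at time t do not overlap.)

Sort by end time and greedily take each interval whose start is ≥ the last chosen end.
By end time: (4,5), (4,7), (6,8), (6,10), (9,11), (11,13), (12,14), (15,17), (18,19), (17,22).
Pick (4,5); next start ≥ 5 → (6,8); next start ≥ 8 → (9,11); next start ≥ 11 → (11,13); next start ≥ 13 → (15,17); next start ≥ 17 → (18,19).
Selected 6 talks.

6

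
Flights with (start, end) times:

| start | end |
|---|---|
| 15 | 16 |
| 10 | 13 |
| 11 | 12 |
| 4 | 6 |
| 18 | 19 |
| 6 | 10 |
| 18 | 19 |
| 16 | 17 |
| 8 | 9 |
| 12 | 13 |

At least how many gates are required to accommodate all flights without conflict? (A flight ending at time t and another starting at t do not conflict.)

Events (time:±→running): 4:+→1 6:-→0 6:+→1 8:+→2 … peak 2.

2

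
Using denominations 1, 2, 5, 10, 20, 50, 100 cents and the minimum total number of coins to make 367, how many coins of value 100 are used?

3

Greedy: take as many of the largest coin as possible, then repeat with the remainder.
367 = 3×100 + 1×50 + 1×10 + 1×5 + 1×2
Count of 100: 3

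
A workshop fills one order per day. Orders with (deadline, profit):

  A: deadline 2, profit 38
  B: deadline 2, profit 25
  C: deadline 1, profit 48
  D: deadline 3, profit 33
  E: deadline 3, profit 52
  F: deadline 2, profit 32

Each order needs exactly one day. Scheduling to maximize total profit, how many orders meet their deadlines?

Take jobs in profit order; each goes to the latest open slot no later than its deadline.
By profit: E(d3,52), C(d1,48), A(d2,38), D(d3,33), F(d2,32), B(d2,25)
E→slot 3; C→slot 1; A→slot 2; D skipped; F skipped; B skipped.
3 of 6 scheduled.

3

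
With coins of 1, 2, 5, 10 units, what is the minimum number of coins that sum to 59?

Use the largest denomination that fits, subtract, and repeat.
59 = 5×10 + 1×5 + 2×2
Total coins = 5 + 1 + 2 = 8

8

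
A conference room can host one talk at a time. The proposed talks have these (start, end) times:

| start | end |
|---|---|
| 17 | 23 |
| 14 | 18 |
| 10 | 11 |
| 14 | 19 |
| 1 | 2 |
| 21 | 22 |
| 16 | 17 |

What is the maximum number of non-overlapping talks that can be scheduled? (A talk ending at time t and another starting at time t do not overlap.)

Sort by end time and greedily take each interval whose start is ≥ the last chosen end.
By end time: (1,2), (10,11), (16,17), (14,18), (14,19), (21,22), (17,23).
Pick (1,2); next start ≥ 2 → (10,11); next start ≥ 11 → (16,17); next start ≥ 17 → (21,22).
Selected 4 talks.

4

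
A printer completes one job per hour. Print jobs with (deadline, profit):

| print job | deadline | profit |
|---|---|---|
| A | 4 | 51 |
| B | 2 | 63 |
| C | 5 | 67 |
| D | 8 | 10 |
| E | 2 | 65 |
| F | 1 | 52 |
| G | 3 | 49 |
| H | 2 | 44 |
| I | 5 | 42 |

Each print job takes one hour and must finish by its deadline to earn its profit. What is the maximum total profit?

305

Take jobs in profit order; each goes to the latest open slot no later than its deadline.
By profit: C(d5,67), E(d2,65), B(d2,63), F(d1,52), A(d4,51), G(d3,49), H(d2,44), I(d5,42), D(d8,10)
C→slot 5; E→slot 2; B→slot 1; F skipped; A→slot 4; G→slot 3; H skipped; I skipped; D→slot 8.
Profit = 63 + 65 + 49 + 51 + 67 + 10 = 305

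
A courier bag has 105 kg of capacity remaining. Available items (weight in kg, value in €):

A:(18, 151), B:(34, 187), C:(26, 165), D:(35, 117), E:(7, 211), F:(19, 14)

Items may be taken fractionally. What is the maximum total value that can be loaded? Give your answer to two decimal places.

Ratios (sorted): E 30.14, A 8.39, C 6.35, B 5.50, D 3.34, F 0.74
take E (7 @ 211); take A (18 @ 151); take C (26 @ 165); take B (34 @ 187); take 20/35 of D → 66.86. Capacity used 105/105.
Total value = 780.86

780.86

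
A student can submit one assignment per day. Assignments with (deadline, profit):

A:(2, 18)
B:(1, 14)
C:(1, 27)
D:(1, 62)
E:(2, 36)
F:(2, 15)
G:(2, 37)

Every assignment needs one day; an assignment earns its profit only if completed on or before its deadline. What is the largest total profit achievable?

99

Take jobs in profit order; each goes to the latest open slot no later than its deadline.
By profit: D(d1,62), G(d2,37), E(d2,36), C(d1,27), A(d2,18), F(d2,15), B(d1,14)
D→slot 1; G→slot 2; E skipped; C skipped; A skipped; F skipped; B skipped.
Profit = 62 + 37 = 99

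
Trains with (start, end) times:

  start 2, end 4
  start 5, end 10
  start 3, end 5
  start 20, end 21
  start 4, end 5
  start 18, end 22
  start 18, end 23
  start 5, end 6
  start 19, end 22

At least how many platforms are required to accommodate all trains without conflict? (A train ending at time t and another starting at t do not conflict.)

starts: [2, 3, 4, 5, 5, 18, 18, 19, 20]
ends:   [4, 5, 5, 6, 10, 21, 22, 22, 23]
s2→1 s3→2 e4→1 s4→2 e5→1 e5→0 s5→1 s5→2 e6→1 e10→0 s18→1 s18→2 s19→3 s20→4  — peak 4.

4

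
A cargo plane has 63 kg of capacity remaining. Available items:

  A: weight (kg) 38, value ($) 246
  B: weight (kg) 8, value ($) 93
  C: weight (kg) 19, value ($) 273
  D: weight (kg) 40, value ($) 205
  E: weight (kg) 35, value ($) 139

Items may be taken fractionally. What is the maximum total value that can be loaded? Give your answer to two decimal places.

Sort by value per unit weight and fill in that order.
Order: C (273/19=14.37) > B (93/8=11.62) > A (246/38=6.47) > D (205/40=5.12) > E (139/35=3.97)
Fill: take C (19 @ 273) → take B (8 @ 93) → take 36/38 of A → 233.05; 63/63 used.
Total value = 599.05

599.05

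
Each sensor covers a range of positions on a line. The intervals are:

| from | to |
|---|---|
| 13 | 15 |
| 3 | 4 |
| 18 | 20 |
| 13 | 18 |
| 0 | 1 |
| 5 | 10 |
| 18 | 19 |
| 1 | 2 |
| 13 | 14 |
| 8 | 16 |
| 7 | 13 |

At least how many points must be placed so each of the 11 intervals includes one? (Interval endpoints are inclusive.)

5

Sort by right endpoint; whenever an interval is uncovered, place a point at its right end.
By right end: [0,1]  [1,2]  [3,4]  [5,10]  [7,13]  [13,14]  [13,15]  [8,16]  [13,18]  [18,19]  [18,20]
[0,1] uncovered → point at 1; [3,4] uncovered → point at 4; [5,10] uncovered → point at 10; [13,14] uncovered → point at 14; [18,19] uncovered → point at 19.
Points: 1, 4, 10, 14, 19 (5 total).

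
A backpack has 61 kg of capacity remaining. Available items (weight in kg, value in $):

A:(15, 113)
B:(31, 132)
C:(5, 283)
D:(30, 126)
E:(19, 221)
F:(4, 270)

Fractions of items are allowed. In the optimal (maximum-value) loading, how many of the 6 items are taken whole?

4

Order: F (270/4=67.50) > C (283/5=56.60) > E (221/19=11.63) > A (113/15=7.53) > B (132/31=4.26) > D (126/30=4.20)
Fill: take F (4 @ 270) → take C (5 @ 283) → take E (19 @ 221) → take A (15 @ 113) → take 18/31 of B → 76.65; 61/61 used.
4 item(s) taken whole; one partial (take 18/31 of B).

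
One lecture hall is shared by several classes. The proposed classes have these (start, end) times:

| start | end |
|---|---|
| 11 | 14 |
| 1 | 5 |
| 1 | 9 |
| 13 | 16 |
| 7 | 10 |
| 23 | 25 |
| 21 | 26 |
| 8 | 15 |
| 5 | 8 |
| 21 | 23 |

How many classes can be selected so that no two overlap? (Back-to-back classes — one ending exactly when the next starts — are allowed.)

Sorted by end: (1,5)  (5,8)  (1,9)  (7,10)  (11,14)  (8,15)  (13,16)  (21,23)  (23,25)  (21,26)
take (1,5); take (5,8); skip (1,9); skip (7,10); take (11,14); skip (8,15); take (21,23); take (23,25); skip (21,26).
Selected 5 classes.

5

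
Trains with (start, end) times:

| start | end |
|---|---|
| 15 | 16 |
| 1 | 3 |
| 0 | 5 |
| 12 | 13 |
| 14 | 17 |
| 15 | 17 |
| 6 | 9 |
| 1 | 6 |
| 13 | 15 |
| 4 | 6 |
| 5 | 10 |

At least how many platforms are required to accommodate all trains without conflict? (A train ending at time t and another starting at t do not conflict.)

3

starts: [0, 1, 1, 4, 5, 6, 12, 13, 14, 15, 15]
ends:   [3, 5, 6, 6, 9, 10, 13, 15, 16, 17, 17]
s0→1 s1→2 s1→3  — peak 3.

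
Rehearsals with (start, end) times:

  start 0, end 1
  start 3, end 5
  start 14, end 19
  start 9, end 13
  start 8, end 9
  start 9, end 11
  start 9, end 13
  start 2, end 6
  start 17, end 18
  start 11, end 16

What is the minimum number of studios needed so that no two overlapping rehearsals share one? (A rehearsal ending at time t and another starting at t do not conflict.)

Count concurrent intervals with a sweep; the peak is the room count.
starts: [0, 2, 3, 8, 9, 9, 9, 11, 14, 17]
ends:   [1, 5, 6, 9, 11, 13, 13, 16, 18, 19]
s0→1 e1→0 s2→1 s3→2 e5→1 e6→0 s8→1 e9→0 s9→1 s9→2 s9→3  — peak 3.

3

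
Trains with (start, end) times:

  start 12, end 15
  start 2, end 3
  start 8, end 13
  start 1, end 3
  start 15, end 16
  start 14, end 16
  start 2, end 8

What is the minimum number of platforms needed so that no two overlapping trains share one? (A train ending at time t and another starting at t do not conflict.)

Count concurrent intervals with a sweep; the peak is the room count.
Events (time:±→running): 1:+→1 2:+→2 2:+→3 … peak 3.

3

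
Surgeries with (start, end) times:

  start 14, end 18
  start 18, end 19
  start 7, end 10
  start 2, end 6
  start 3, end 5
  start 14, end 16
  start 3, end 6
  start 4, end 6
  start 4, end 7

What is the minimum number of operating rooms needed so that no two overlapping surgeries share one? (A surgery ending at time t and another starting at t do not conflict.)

Count concurrent intervals with a sweep; the peak is the room count.
starts: [2, 3, 3, 4, 4, 7, 14, 14, 18]
ends:   [5, 6, 6, 6, 7, 10, 16, 18, 19]
s2→1 s3→2 s3→3 s4→4 s4→5  — peak 5.

5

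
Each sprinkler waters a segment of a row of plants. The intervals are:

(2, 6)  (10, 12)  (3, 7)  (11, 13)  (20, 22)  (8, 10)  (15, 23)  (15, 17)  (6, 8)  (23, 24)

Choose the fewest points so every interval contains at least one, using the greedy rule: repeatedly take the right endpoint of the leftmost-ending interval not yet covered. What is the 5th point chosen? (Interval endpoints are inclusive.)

22

Sort by right endpoint; whenever an interval is uncovered, place a point at its right end.
By right end: [2,6]  [3,7]  [6,8]  [8,10]  [10,12]  [11,13]  [15,17]  [20,22]  [15,23]  [23,24]
[2,6] uncovered → point at 6; [8,10] uncovered → point at 10; [11,13] uncovered → point at 13; [15,17] uncovered → point at 17; [20,22] uncovered → point at 22; [23,24] uncovered → point at 24.
Points: 6, 10, 13, 17, 22, 24 (6 total).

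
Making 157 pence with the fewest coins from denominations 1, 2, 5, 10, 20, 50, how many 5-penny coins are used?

157 − 3×50→7 − 1×5→2 − 1×2→0
Count of 5: 1

1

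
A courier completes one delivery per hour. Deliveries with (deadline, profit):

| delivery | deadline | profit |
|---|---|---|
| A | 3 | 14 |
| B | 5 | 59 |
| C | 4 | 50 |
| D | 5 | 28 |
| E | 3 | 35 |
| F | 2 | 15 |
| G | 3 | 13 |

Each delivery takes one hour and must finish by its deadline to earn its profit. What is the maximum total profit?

Sort by profit descending; place each in the latest free slot ≤ its deadline.
By profit: B(d5,59), C(d4,50), E(d3,35), D(d5,28), F(d2,15), A(d3,14), G(d3,13)
B→slot 5; C→slot 4; E→slot 3; D→slot 2; F→slot 1; A skipped; G skipped.
Profit = 15 + 28 + 35 + 50 + 59 = 187

187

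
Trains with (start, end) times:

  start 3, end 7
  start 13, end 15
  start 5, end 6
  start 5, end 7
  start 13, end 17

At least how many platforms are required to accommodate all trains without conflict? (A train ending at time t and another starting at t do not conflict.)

3

Events (time:±→running): 3:+→1 5:+→2 5:+→3 … peak 3.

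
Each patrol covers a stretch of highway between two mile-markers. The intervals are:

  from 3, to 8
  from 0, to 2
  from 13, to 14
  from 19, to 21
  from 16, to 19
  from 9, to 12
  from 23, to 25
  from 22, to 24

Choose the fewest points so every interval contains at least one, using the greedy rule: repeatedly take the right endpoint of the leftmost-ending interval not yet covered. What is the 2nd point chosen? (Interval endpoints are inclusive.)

Process intervals by earliest right end; each time one isn't hit yet, stab at its right endpoint.
By right end: [0,2]  [3,8]  [9,12]  [13,14]  [16,19]  [19,21]  [22,24]  [23,25]
[0,2] uncovered → point at 2; [3,8] uncovered → point at 8; [9,12] uncovered → point at 12; [13,14] uncovered → point at 14; [16,19] uncovered → point at 19; [22,24] uncovered → point at 24.
Points: 2, 8, 12, 14, 19, 24 (6 total).

8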